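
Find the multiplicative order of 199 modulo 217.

The order of 199 must divide φ(217) = φ(7·31) = (7−1)·(31−1) = 6·30 = 180 = 2^2 · 3^2 · 5.
Divisors of 180: 1, 2, 3, 4, 5, 6, 9, 10, 12, 15, 18, 20, 30, 36, 45, 60, 90, 180.
Test each divisor d:
199^1 ≡ 199
199^2 ≡ 107
199^3 ≡ 27
199^4 ≡ 165
199^5 ≡ 68
199^6 ≡ 78
199^9 ≡ 153
199^10 ≡ 67
199^12 ≡ 8
199^15 ≡ 216
199^18 ≡ 190
199^20 ≡ 149
199^30 ≡ 1
Hence ord(199) = 30.

30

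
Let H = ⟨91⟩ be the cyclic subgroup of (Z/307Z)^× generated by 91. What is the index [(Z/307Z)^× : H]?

The order of 91 must divide φ(307) = 307 − 1 = 306 = 2 · 3^2 · 17.
Divisors of 306: 1, 2, 3, 6, 9, 17, 18, 34, 51, 102, 153, 306.
Test each divisor d:
91^1 ≡ 91 (mod 307)
91^2 ≡ 299 (mod 307)
91^3 ≡ 193 (mod 307)
91^6 ≡ 102 (mod 307)
91^9 ≡ 38 (mod 307)
91^17 ≡ 306 (mod 307)
91^18 ≡ 216 (mod 307)
91^34 ≡ 1 (mod 307) ✓
The order of 91 is 34, so the subgroup it generates has 34 elements.
Index = |(Z/307Z)^×| / |⟨91⟩| = 306 / 34 = 9.

9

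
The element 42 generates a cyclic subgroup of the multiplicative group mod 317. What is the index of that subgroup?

4

Since 42 ∈ (Z/317Z)^×, its order divides φ(317) = 317 − 1 = 316 = 2^2 · 79.
Divisors of 316: 1, 2, 4, 79, 158, 316.
Compute 42^d (mod 317) for the divisors d until we hit 1:
42^1 ≡ 42 (mod 317)
42^2 ≡ 179 (mod 317)
42^4 ≡ 24 (mod 317)
42^79 ≡ 1 (mod 317) ✓
The order of 42 is 79, so the subgroup it generates has 79 elements.
[(Z/317Z)^× : ⟨42⟩] = 316/79 = 4.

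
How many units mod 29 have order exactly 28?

12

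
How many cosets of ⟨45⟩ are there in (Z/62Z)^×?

ord(45) | φ(62) = φ(2)·φ(31) = 1·30 = 30 = 2 · 3 · 5.
Divisors of 30: 1, 2, 3, 5, 6, 10, 15, 30.
Evaluate successive powers at the divisors of 30:
45^1 ≡ 45 (mod 62)
45^2 ≡ 41 (mod 62)
45^3 ≡ 47 (mod 62)
45^5 ≡ 5 (mod 62)
45^6 ≡ 39 (mod 62)
45^10 ≡ 25 (mod 62)
45^15 ≡ 1 (mod 62) ✓
So ord_62(45) = 15, hence |⟨45⟩| = 15.
[(Z/62Z)^× : ⟨45⟩] = 30/15 = 2.

2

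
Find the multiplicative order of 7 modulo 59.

By Lagrange's theorem, ord_59(7) divides φ(59) = 59 − 1 = 58 = 2 · 29.
Divisors of 58: 1, 2, 29, 58.
Compute 7^d (mod 59) for the divisors d until we hit 1:
7^1 ≡ 7
7^2 ≡ 49
7^29 ≡ 1
Hence ord(7) = 29.

29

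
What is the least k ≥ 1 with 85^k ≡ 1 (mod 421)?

Since 85 ∈ (Z/421Z)^×, its order divides φ(421) = 421 − 1 = 420 = 2^2 · 3 · 5 · 7.
Divisors of 420: 1, 2, 3, 4, 5, 6, 7, 10, 12, 14, 15, 20, 21, 28, 30, 35, 42, 60, 70, 84, 105, 140, 210, 420.
Check 85^d mod 421 for each divisor in increasing order:
85^1 ≡ 85
85^2 ≡ 68
85^3 ≡ 307
85^4 ≡ 414
85^5 ≡ 247
85^6 ≡ 366
85^7 ≡ 377
85^10 ≡ 385
85^12 ≡ 78
85^14 ≡ 252
85^15 ≡ 370
85^20 ≡ 33
85^21 ≡ 279
85^28 ≡ 354
85^30 ≡ 75
85^35 ≡ 1
The smallest such exponent is 35, so the order of 85 is 35.

35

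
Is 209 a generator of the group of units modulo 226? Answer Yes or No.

φ(226) = φ(2)·φ(113) = 1·112 = 112 = 2^4 · 7.
An element g generates (Z/226Z)^× iff g^(112/q) ≢ 1 (mod 226) for each prime q ∈ {2, 7}.
209^56 ≡ 225 (mod 226)  [q = 2: ≢ 1 ✓]
209^16 ≡ 109 (mod 226)  [q = 7: ≢ 1 ✓]
All checks pass, so 209 has order 112 and is a primitive root modulo 226.

Yes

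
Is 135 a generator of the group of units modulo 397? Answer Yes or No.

φ(397) = 397 − 1 = 396 = 2^2 · 3^2 · 11.
135 is a primitive root mod 397 iff 135^(φ(397)/q) ≢ 1 for every prime q | φ(397), i.e. q ∈ {2, 3, 11}.
135^198 ≡ 396 (mod 397)  [q = 2: ≢ 1 ✓]
135^132 ≡ 362 (mod 397)  [q = 3: ≢ 1 ✓]
135^36 ≡ 393 (mod 397)  [q = 11: ≢ 1 ✓]
None equal 1, so ord_397(135) = 396: 135 is a primitive root.

Yes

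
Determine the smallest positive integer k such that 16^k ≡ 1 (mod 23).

11

Since 16 ∈ (Z/23Z)^×, its order divides φ(23) = 23 − 1 = 22 = 2 · 11.
Divisors of 22: 1, 2, 11, 22.
Evaluate successive powers at the divisors of 22:
16^1 ≡ 16 (mod 23)
16^2 ≡ 3 (mod 23)
16^11 ≡ 1 (mod 23) ✓
So ord_23(16) = 11.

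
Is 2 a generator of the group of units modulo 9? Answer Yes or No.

φ(9) = φ(3^2) = 3·(3−1) = 6 = 2 · 3.
An element g generates (Z/9Z)^× iff g^(6/q) ≢ 1 (mod 9) for each prime q ∈ {2, 3}.
2^3 ≡ 8 (mod 9)  [q = 2: ≢ 1 ✓]
2^2 ≡ 4 (mod 9)  [q = 3: ≢ 1 ✓]
All checks pass, so 2 has order 6 and is a primitive root modulo 9.

Yes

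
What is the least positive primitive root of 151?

φ(151) = 151 − 1 = 150 = 2 · 3 · 5^2.
Test candidates g = 2, 3, … against the prime factors q ∈ {2, 3, 5} of φ(151): g is a generator iff g^(150/q) ≢ 1 for every such q.
g = 2: 2^75 ≡ 1 — hits 1, so not a primitive root.
g = 3: 3^75 ≡ 150; 3^50 ≡ 1 — hits 1, so not a primitive root.
g = 4: 4^75 ≡ 1 — hits 1, so not a primitive root.
g = 5: 5^75 ≡ 1 — hits 1, so not a primitive root.
g = 6: 6^75 ≡ 150; 6^50 ≡ 32; 6^30 ≡ 59 — none is 1, so 6 is a primitive root.
Hence the least primitive root of 151 is 6.

6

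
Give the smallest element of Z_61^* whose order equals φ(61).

φ(61) = 61 − 1 = 60 = 2^2 · 3 · 5.
Test candidates g = 2, 3, … against the prime factors q ∈ {2, 3, 5} of φ(61): g is a generator iff g^(60/q) ≢ 1 for every such q.
g = 2: 2^30 ≡ 60; 2^20 ≡ 47; 2^12 ≡ 9 — none is 1, so 2 is a primitive root.
The smallest primitive root modulo 61 is 2.

2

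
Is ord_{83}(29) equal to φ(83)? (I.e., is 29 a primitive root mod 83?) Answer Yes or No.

φ(83) = 83 − 1 = 82 = 2 · 41.
29 is a primitive root mod 83 iff 29^(φ(83)/q) ≢ 1 for every prime q | φ(83), i.e. q ∈ {2, 41}.
29^41 ≡ 1 (mod 83)  [q = 2: ≡ 1 ✗]
29^2 ≡ 11 (mod 83)  [q = 41: ≢ 1 ✓]
Since 29^41 ≡ 1, the order of 29 divides 41 < 82, so 29 is not a primitive root.

No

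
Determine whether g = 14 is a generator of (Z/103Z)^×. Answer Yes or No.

No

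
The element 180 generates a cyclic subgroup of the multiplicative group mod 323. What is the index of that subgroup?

The order of 180 must divide φ(323) = φ(17·19) = (17−1)·(19−1) = 16·18 = 288 = 2^5 · 3^2.
Divisors of 288: 1, 2, 3, 4, 6, 8, 9, 12, 16, 18, 24, 32, 36, 48, 72, 96, 144, 288.
Test each divisor d:
180^1 ≡ 180 (mod 323)
180^2 ≡ 100 (mod 323)
180^3 ≡ 235 (mod 323)
180^4 ≡ 310 (mod 323)
180^6 ≡ 315 (mod 323)
180^8 ≡ 169 (mod 323)
180^9 ≡ 58 (mod 323)
180^12 ≡ 64 (mod 323)
180^16 ≡ 137 (mod 323)
180^18 ≡ 134 (mod 323)
180^24 ≡ 220 (mod 323)
180^32 ≡ 35 (mod 323)
180^36 ≡ 191 (mod 323)
180^48 ≡ 273 (mod 323)
180^72 ≡ 305 (mod 323)
180^96 ≡ 239 (mod 323)
180^144 ≡ 1 (mod 323) ✓
The order of 180 is 144, so the subgroup it generates has 144 elements.
Index = |(Z/323Z)^×| / |⟨180⟩| = 288 / 144 = 2.

2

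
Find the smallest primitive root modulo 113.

3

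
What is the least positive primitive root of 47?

5

φ(47) = 47 − 1 = 46 = 2 · 23.
g is a primitive root iff g^(46/q) ≢ 1 (mod 47) for each prime q ∈ {2, 23}.
g = 2: 2^23 ≡ 1 — hits 1, so not a primitive root.
g = 3: 3^23 ≡ 1 — hits 1, so not a primitive root.
g = 4: 4^23 ≡ 1 — hits 1, so not a primitive root.
g = 5: 5^23 ≡ 46; 5^2 ≡ 25 — none is 1, so 5 is a primitive root.
The smallest primitive root modulo 47 is 5.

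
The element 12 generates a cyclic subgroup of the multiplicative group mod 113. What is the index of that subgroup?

1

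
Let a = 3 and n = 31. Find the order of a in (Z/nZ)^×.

The order of 3 must divide φ(31) = 31 − 1 = 30 = 2 · 3 · 5.
Divisors of 30: 1, 2, 3, 5, 6, 10, 15, 30.
Test each divisor d:
3^1 ≡ 3 (mod 31)
3^2 ≡ 9 (mod 31)
3^3 ≡ 27 (mod 31)
3^5 ≡ 26 (mod 31)
3^6 ≡ 16 (mod 31)
3^10 ≡ 25 (mod 31)
3^15 ≡ 30 (mod 31)
3^30 ≡ 1 (mod 31) ✓
So ord_31(3) = 30.

30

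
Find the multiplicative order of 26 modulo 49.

The order of 26 must divide φ(49) = φ(7^2) = 7·(7−1) = 42 = 2 · 3 · 7.
Divisors of 42: 1, 2, 3, 6, 7, 14, 21, 42.
Evaluate successive powers at the divisors of 42:
26^1 ≡ 26 (mod 49)
26^2 ≡ 39 (mod 49)
26^3 ≡ 34 (mod 49)
26^6 ≡ 29 (mod 49)
26^7 ≡ 19 (mod 49)
26^14 ≡ 18 (mod 49)
26^21 ≡ 48 (mod 49)
26^42 ≡ 1 (mod 49) ✓
Hence ord(26) = 42.

42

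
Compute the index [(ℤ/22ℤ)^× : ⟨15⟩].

2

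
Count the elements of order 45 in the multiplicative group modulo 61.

0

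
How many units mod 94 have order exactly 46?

22

φ(94) = φ(2)·φ(47) = 1·46 = 46 = 2 · 23.
Since (Z/94Z)^× is cyclic of order 46, the number of elements of order d is φ(d) when d | 46 and 0 otherwise.
46 = 2 · 23 divides 46, and φ(46) = 22.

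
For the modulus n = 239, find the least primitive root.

7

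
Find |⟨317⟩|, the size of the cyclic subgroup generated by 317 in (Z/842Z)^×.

35

ord(317) | φ(842) = φ(2)·φ(421) = 1·420 = 420 = 2^2 · 3 · 5 · 7.
Divisors of 420: 1, 2, 3, 4, 5, 6, 7, 10, 12, 14, 15, 20, 21, 28, 30, 35, 42, 60, 70, 84, 105, 140, 210, 420.
Test each divisor d:
317^1 ≡ 317 (mod 842)
317^2 ≡ 291 (mod 842)
317^3 ≡ 469 (mod 842)
317^4 ≡ 481 (mod 842)
317^5 ≡ 75 (mod 842)
317^6 ≡ 199 (mod 842)
317^7 ≡ 775 (mod 842)
317^10 ≡ 573 (mod 842)
317^12 ≡ 27 (mod 842)
317^14 ≡ 279 (mod 842)
317^15 ≡ 33 (mod 842)
317^20 ≡ 791 (mod 842)
317^21 ≡ 673 (mod 842)
317^28 ≡ 377 (mod 842)
317^30 ≡ 247 (mod 842)
317^35 ≡ 1 (mod 842) ✓
Therefore the multiplicative order of 317 modulo 842 is 35.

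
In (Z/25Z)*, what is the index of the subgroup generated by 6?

4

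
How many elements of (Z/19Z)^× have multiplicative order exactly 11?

0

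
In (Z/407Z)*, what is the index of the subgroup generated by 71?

8

By Lagrange's theorem, ord_407(71) divides φ(407) = φ(11·37) = (11−1)·(37−1) = 10·36 = 360 = 2^3 · 3^2 · 5.
Divisors of 360: 1, 2, 3, 4, 5, 6, 8, 9, 10, 12, 15, 18, 20, 24, 30, 36, 40, 45, 60, 72, 90, 120, 180, 360.
Evaluate successive powers at the divisors of 360:
71^1 ≡ 71 (mod 407)
71^2 ≡ 157 (mod 407)
71^3 ≡ 158 (mod 407)
71^4 ≡ 229 (mod 407)
71^5 ≡ 386 (mod 407)
71^6 ≡ 137 (mod 407)
71^8 ≡ 345 (mod 407)
71^9 ≡ 75 (mod 407)
71^10 ≡ 34 (mod 407)
71^12 ≡ 47 (mod 407)
71^15 ≡ 100 (mod 407)
71^18 ≡ 334 (mod 407)
71^20 ≡ 342 (mod 407)
71^24 ≡ 174 (mod 407)
71^30 ≡ 232 (mod 407)
71^36 ≡ 38 (mod 407)
71^40 ≡ 155 (mod 407)
71^45 ≡ 1 (mod 407) ✓
So ord_407(71) = 45, hence |⟨71⟩| = 45.
The index is φ(407) / ord(71) = 360 / 45 = 8.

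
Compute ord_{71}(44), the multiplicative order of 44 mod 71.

Since 44 ∈ (Z/71Z)^×, its order divides φ(71) = 71 − 1 = 70 = 2 · 5 · 7.
Divisors of 70: 1, 2, 5, 7, 10, 14, 35, 70.
Check 44^d mod 71 for each divisor in increasing order:
44^1 ≡ 44
44^2 ≡ 19
44^5 ≡ 51
44^7 ≡ 46
44^10 ≡ 45
44^14 ≡ 57
44^35 ≡ 70
44^70 ≡ 1
Hence ord(44) = 70.

70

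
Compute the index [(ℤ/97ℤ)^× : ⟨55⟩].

ord(55) | φ(97) = 97 − 1 = 96 = 2^5 · 3.
Divisors of 96: 1, 2, 3, 4, 6, 8, 12, 16, 24, 32, 48, 96.
Test each divisor d:
55^1 ≡ 55
55^2 ≡ 18
55^3 ≡ 20
55^4 ≡ 33
55^6 ≡ 12
55^8 ≡ 22
55^12 ≡ 47
55^16 ≡ 96
55^24 ≡ 75
55^32 ≡ 1
The order of 55 is 32, so the subgroup it generates has 32 elements.
Index = |(Z/97Z)^×| / |⟨55⟩| = 96 / 32 = 3.

3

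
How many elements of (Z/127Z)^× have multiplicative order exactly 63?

36

φ(127) = 127 − 1 = 126 = 2 · 3^2 · 7.
Since (Z/127Z)^× is cyclic of order 126, the number of elements of order d is φ(d) when d | 126 and 0 otherwise.
63 = 3^2 · 7 divides 126, and φ(63) = 36.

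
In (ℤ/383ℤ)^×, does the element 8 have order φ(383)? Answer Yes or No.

No

φ(383) = 383 − 1 = 382 = 2 · 191.
An element g generates (Z/383Z)^× iff g^(382/q) ≢ 1 (mod 383) for each prime q ∈ {2, 191}.
8^191 ≡ 1 (mod 383)  [q = 2: ≡ 1 ✗]
8^2 ≡ 64 (mod 383)  [q = 191: ≢ 1 ✓]
8^191 ≡ 1 shows ord(8) | 191, strictly less than φ(383); not a primitive root.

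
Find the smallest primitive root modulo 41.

φ(41) = 41 − 1 = 40 = 2^3 · 5.
Test candidates g = 2, 3, … against the prime factors q ∈ {2, 5} of φ(41): g is a generator iff g^(40/q) ≢ 1 for every such q.
g = 2: 2^20 ≡ 1 — hits 1, so not a primitive root.
g = 3: 3^20 ≡ 40; 3^8 ≡ 1 — hits 1, so not a primitive root.
g = 4: 4^20 ≡ 1 — hits 1, so not a primitive root.
g = 5: 5^20 ≡ 1 — hits 1, so not a primitive root.
g = 6: 6^20 ≡ 40; 6^8 ≡ 10 — none is 1, so 6 is a primitive root.
Hence the least primitive root of 41 is 6.

6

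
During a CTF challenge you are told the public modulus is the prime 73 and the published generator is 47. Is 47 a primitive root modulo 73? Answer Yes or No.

Yes

φ(73) = 73 − 1 = 72 = 2^3 · 3^2.
An element g generates (Z/73Z)^× iff g^(72/q) ≢ 1 (mod 73) for each prime q ∈ {2, 3}.
47^36 ≡ 72 (mod 73)  [q = 2: ≢ 1 ✓]
47^24 ≡ 8 (mod 73)  [q = 3: ≢ 1 ✓]
Every test exponent gives a nontrivial residue, hence 47 generates the full group.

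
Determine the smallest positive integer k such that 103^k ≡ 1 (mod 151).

75

ord(103) | φ(151) = 151 − 1 = 150 = 2 · 3 · 5^2.
Divisors of 150: 1, 2, 3, 5, 6, 10, 15, 25, 30, 50, 75, 150.
Check 103^d mod 151 for each divisor in increasing order:
103^1 ≡ 103
103^2 ≡ 39
103^3 ≡ 91
103^5 ≡ 76
103^6 ≡ 127
103^10 ≡ 38
103^15 ≡ 19
103^25 ≡ 118
103^30 ≡ 59
103^50 ≡ 32
103^75 ≡ 1
The smallest such exponent is 75, so the order of 103 is 75.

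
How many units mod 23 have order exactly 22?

10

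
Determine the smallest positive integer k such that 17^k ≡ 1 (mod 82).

Since 17 ∈ (Z/82Z)^×, its order divides φ(82) = φ(2)·φ(41) = 1·40 = 40 = 2^3 · 5.
Divisors of 40: 1, 2, 4, 5, 8, 10, 20, 40.
Test each divisor d:
17^1 ≡ 17 (mod 82)
17^2 ≡ 43 (mod 82)
17^4 ≡ 45 (mod 82)
17^5 ≡ 27 (mod 82)
17^8 ≡ 57 (mod 82)
17^10 ≡ 73 (mod 82)
17^20 ≡ 81 (mod 82)
17^40 ≡ 1 (mod 82) ✓
Hence ord(17) = 40.

40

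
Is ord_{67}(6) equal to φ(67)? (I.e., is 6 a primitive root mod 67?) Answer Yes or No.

φ(67) = 67 − 1 = 66 = 2 · 3 · 11.
6 is a primitive root mod 67 iff 6^(φ(67)/q) ≢ 1 for every prime q | φ(67), i.e. q ∈ {2, 3, 11}.
6^33 ≡ 1 (mod 67)  [q = 2: ≡ 1 ✗]
6^22 ≡ 37 (mod 67)  [q = 3: ≢ 1 ✓]
6^6 ≡ 24 (mod 67)  [q = 11: ≢ 1 ✓]
6^33 ≡ 1 shows ord(6) | 33, strictly less than φ(67); not a primitive root.

No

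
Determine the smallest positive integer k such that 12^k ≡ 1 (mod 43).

42

Since 12 ∈ (Z/43Z)^×, its order divides φ(43) = 43 − 1 = 42 = 2 · 3 · 7.
Divisors of 42: 1, 2, 3, 6, 7, 14, 21, 42.
Compute 12^d (mod 43) for the divisors d until we hit 1:
12^1 ≡ 12
12^2 ≡ 15
12^3 ≡ 8
12^6 ≡ 21
12^7 ≡ 37
12^14 ≡ 36
12^21 ≡ 42
12^42 ≡ 1
So ord_43(12) = 42.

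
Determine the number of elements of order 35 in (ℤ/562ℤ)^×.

24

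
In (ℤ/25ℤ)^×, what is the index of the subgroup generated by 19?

Since 19 ∈ (Z/25Z)^×, its order divides φ(25) = φ(5^2) = 5·(5−1) = 20 = 2^2 · 5.
Divisors of 20: 1, 2, 4, 5, 10, 20.
Evaluate successive powers at the divisors of 20:
19^1 ≡ 19
19^2 ≡ 11
19^4 ≡ 21
19^5 ≡ 24
19^10 ≡ 1
The order of 19 is 10, so the subgroup it generates has 10 elements.
[(Z/25Z)^× : ⟨19⟩] = 20/10 = 2.

2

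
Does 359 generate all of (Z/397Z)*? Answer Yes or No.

Yes

φ(397) = 397 − 1 = 396 = 2^2 · 3^2 · 11.
359 is a primitive root mod 397 iff 359^(φ(397)/q) ≢ 1 for every prime q | φ(397), i.e. q ∈ {2, 3, 11}.
359^198 ≡ 396 (mod 397)  [q = 2: ≢ 1 ✓]
359^132 ≡ 34 (mod 397)  [q = 3: ≢ 1 ✓]
359^36 ≡ 393 (mod 397)  [q = 11: ≢ 1 ✓]
Every test exponent gives a nontrivial residue, hence 359 generates the full group.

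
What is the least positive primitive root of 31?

3

φ(31) = 31 − 1 = 30 = 2 · 3 · 5.
Test candidates g = 2, 3, … against the prime factors q ∈ {2, 3, 5} of φ(31): g is a generator iff g^(30/q) ≢ 1 for every such q.
g = 2: 2^15 ≡ 1 — hits 1, so not a primitive root.
g = 3: 3^15 ≡ 30; 3^10 ≡ 25; 3^6 ≡ 16 — none is 1, so 3 is a primitive root.
The smallest primitive root modulo 31 is 3.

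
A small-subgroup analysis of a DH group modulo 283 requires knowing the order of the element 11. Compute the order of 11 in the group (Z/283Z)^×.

ord(11) | φ(283) = 283 − 1 = 282 = 2 · 3 · 47.
Divisors of 282: 1, 2, 3, 6, 47, 94, 141, 282.
Compute 11^d (mod 283) for the divisors d until we hit 1:
11^1 ≡ 11 (mod 283)
11^2 ≡ 121 (mod 283)
11^3 ≡ 199 (mod 283)
11^6 ≡ 264 (mod 283)
11^47 ≡ 238 (mod 283)
11^94 ≡ 44 (mod 283)
11^141 ≡ 1 (mod 283) ✓
Hence ord(11) = 141.

141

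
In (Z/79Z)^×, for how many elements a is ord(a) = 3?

φ(79) = 79 − 1 = 78 = 2 · 3 · 13.
Since (Z/79Z)^× is cyclic of order 78, the number of elements of order d is φ(d) when d | 78 and 0 otherwise.
3 | 78, and φ(3) = 3 − 1 = 2.

2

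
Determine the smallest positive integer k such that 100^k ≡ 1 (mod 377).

The order of 100 must divide φ(377) = φ(13·29) = (13−1)·(29−1) = 12·28 = 336 = 2^4 · 3 · 7.
Divisors of 336: 1, 2, 3, 4, 6, 7, 8, 12, 14, 16, 21, 24, 28, 42, 48, 56, 84, 112, 168, 336.
Evaluate successive powers at the divisors of 336:
100^1 ≡ 100 (mod 377)
100^2 ≡ 198 (mod 377)
100^3 ≡ 196 (mod 377)
100^4 ≡ 373 (mod 377)
100^6 ≡ 339 (mod 377)
100^7 ≡ 347 (mod 377)
100^8 ≡ 16 (mod 377)
100^12 ≡ 313 (mod 377)
100^14 ≡ 146 (mod 377)
100^16 ≡ 256 (mod 377)
100^21 ≡ 144 (mod 377)
100^24 ≡ 326 (mod 377)
100^28 ≡ 204 (mod 377)
100^42 ≡ 1 (mod 377) ✓
The smallest such exponent is 42, so the order of 100 is 42.

42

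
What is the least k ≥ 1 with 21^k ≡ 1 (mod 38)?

Since 21 ∈ (Z/38Z)^×, its order divides φ(38) = φ(2)·φ(19) = 1·18 = 18 = 2 · 3^2.
Divisors of 18: 1, 2, 3, 6, 9, 18.
Compute 21^d (mod 38) for the divisors d until we hit 1:
21^1 ≡ 21 (mod 38)
21^2 ≡ 23 (mod 38)
21^3 ≡ 27 (mod 38)
21^6 ≡ 7 (mod 38)
21^9 ≡ 37 (mod 38)
21^18 ≡ 1 (mod 38) ✓
The smallest such exponent is 18, so the order of 21 is 18.

18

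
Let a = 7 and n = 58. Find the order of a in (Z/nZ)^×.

7

The order of 7 must divide φ(58) = φ(2)·φ(29) = 1·28 = 28 = 2^2 · 7.
Divisors of 28: 1, 2, 4, 7, 14, 28.
Evaluate successive powers at the divisors of 28:
7^1 ≡ 7 (mod 58)
7^2 ≡ 49 (mod 58)
7^4 ≡ 23 (mod 58)
7^7 ≡ 1 (mod 58) ✓
The smallest such exponent is 7, so the order of 7 is 7.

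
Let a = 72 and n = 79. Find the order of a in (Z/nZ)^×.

By Lagrange's theorem, ord_79(72) divides φ(79) = 79 − 1 = 78 = 2 · 3 · 13.
Divisors of 78: 1, 2, 3, 6, 13, 26, 39, 78.
Compute 72^d (mod 79) for the divisors d until we hit 1:
72^1 ≡ 72 (mod 79)
72^2 ≡ 49 (mod 79)
72^3 ≡ 52 (mod 79)
72^6 ≡ 18 (mod 79)
72^13 ≡ 23 (mod 79)
72^26 ≡ 55 (mod 79)
72^39 ≡ 1 (mod 79) ✓
So ord_79(72) = 39.

39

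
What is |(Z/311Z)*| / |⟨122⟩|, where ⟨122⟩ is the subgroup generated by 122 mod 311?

1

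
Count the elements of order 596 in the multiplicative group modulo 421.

φ(421) = 421 − 1 = 420 = 2^2 · 3 · 5 · 7.
In a cyclic group of order 420, there are φ(d) elements of order d for each divisor d of 420, and zero for non-divisors.
596 does not divide 420, so no element of (Z/421Z)^× has order 596.

0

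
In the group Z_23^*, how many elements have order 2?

φ(23) = 23 − 1 = 22 = 2 · 11.
(Z/23Z)^× is cyclic (|G| = 22); a cyclic group of order m has exactly φ(d) elements of each order d | m, and none otherwise.
2 | 22, and φ(2) = 2 − 1 = 1.

1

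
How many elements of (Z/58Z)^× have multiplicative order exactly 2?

φ(58) = φ(2)·φ(29) = 1·28 = 28 = 2^2 · 7.
In a cyclic group of order 28, there are φ(d) elements of order d for each divisor d of 28, and zero for non-divisors.
2 | 28, and φ(2) = 2 − 1 = 1.

1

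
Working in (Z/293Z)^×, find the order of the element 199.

By Lagrange's theorem, ord_293(199) divides φ(293) = 293 − 1 = 292 = 2^2 · 73.
Divisors of 292: 1, 2, 4, 73, 146, 292.
Test each divisor d:
199^1 ≡ 199
199^2 ≡ 46
199^4 ≡ 65
199^73 ≡ 292
199^146 ≡ 1
Therefore the multiplicative order of 199 modulo 293 is 146.

146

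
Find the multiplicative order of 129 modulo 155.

ord(129) | φ(155) = φ(5·31) = (5−1)·(31−1) = 4·30 = 120 = 2^3 · 3 · 5.
Divisors of 120: 1, 2, 3, 4, 5, 6, 8, 10, 12, 15, 20, 24, 30, 40, 60, 120.
Test each divisor d:
129^1 ≡ 129 (mod 155)
129^2 ≡ 56 (mod 155)
129^3 ≡ 94 (mod 155)
129^4 ≡ 36 (mod 155)
129^5 ≡ 149 (mod 155)
129^6 ≡ 1 (mod 155) ✓
Therefore the multiplicative order of 129 modulo 155 is 6.

6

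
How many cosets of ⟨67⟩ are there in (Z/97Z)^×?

3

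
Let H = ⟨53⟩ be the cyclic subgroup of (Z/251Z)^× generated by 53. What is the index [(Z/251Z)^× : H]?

1

By Lagrange's theorem, ord_251(53) divides φ(251) = 251 − 1 = 250 = 2 · 5^3.
Divisors of 250: 1, 2, 5, 10, 25, 50, 125, 250.
Check 53^d mod 251 for each divisor in increasing order:
53^1 ≡ 53 (mod 251)
53^2 ≡ 48 (mod 251)
53^5 ≡ 126 (mod 251)
53^10 ≡ 63 (mod 251)
53^25 ≡ 102 (mod 251)
53^50 ≡ 113 (mod 251)
53^125 ≡ 250 (mod 251)
53^250 ≡ 1 (mod 251) ✓
The order of 53 is 250, so the subgroup it generates has 250 elements.
[(Z/251Z)^× : ⟨53⟩] = 250/250 = 1.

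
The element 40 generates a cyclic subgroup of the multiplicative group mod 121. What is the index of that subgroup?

The order of 40 must divide φ(121) = φ(11^2) = 11·(11−1) = 110 = 2 · 5 · 11.
Divisors of 110: 1, 2, 5, 10, 11, 22, 55, 110.
Compute 40^d (mod 121) for the divisors d until we hit 1:
40^1 ≡ 40 (mod 121)
40^2 ≡ 27 (mod 121)
40^5 ≡ 120 (mod 121)
40^10 ≡ 1 (mod 121) ✓
So ord_121(40) = 10, hence |⟨40⟩| = 10.
Index = |(Z/121Z)^×| / |⟨40⟩| = 110 / 10 = 11.

11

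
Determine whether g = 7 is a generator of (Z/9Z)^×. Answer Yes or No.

No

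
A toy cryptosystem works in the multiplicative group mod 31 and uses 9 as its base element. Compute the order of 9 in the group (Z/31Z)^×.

15

Since 9 ∈ (Z/31Z)^×, its order divides φ(31) = 31 − 1 = 30 = 2 · 3 · 5.
Divisors of 30: 1, 2, 3, 5, 6, 10, 15, 30.
Compute 9^d (mod 31) for the divisors d until we hit 1:
9^1 ≡ 9 (mod 31)
9^2 ≡ 19 (mod 31)
9^3 ≡ 16 (mod 31)
9^5 ≡ 25 (mod 31)
9^6 ≡ 8 (mod 31)
9^10 ≡ 5 (mod 31)
9^15 ≡ 1 (mod 31) ✓
Therefore the multiplicative order of 9 modulo 31 is 15.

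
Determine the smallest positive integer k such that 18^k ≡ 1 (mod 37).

36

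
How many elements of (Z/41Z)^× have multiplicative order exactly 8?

4

φ(41) = 41 − 1 = 40 = 2^3 · 5.
Since (Z/41Z)^× is cyclic of order 40, the number of elements of order d is φ(d) when d | 40 and 0 otherwise.
8 = 2^3 divides 40, and φ(8) = 4.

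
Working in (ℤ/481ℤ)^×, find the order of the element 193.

12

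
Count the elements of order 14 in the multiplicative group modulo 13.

0

φ(13) = 13 − 1 = 12 = 2^2 · 3.
(Z/13Z)^× is cyclic (|G| = 12); a cyclic group of order m has exactly φ(d) elements of each order d | m, and none otherwise.
14 does not divide 12, so no element of (Z/13Z)^× has order 14.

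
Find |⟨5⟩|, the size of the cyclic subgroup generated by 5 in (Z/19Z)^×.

9

Since 5 ∈ (Z/19Z)^×, its order divides φ(19) = 19 − 1 = 18 = 2 · 3^2.
Divisors of 18: 1, 2, 3, 6, 9, 18.
Test each divisor d:
5^1 ≡ 5 (mod 19)
5^2 ≡ 6 (mod 19)
5^3 ≡ 11 (mod 19)
5^6 ≡ 7 (mod 19)
5^9 ≡ 1 (mod 19) ✓
Therefore the multiplicative order of 5 modulo 19 is 9.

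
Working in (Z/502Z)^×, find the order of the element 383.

250

ord(383) | φ(502) = φ(2)·φ(251) = 1·250 = 250 = 2 · 5^3.
Divisors of 250: 1, 2, 5, 10, 25, 50, 125, 250.
Compute 383^d (mod 502) for the divisors d until we hit 1:
383^1 ≡ 383 (mod 502)
383^2 ≡ 105 (mod 502)
383^5 ≡ 253 (mod 502)
383^10 ≡ 255 (mod 502)
383^25 ≡ 283 (mod 502)
383^50 ≡ 271 (mod 502)
383^125 ≡ 501 (mod 502)
383^250 ≡ 1 (mod 502) ✓
So ord_502(383) = 250.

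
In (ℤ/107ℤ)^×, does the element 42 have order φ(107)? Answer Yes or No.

No

φ(107) = 107 − 1 = 106 = 2 · 53.
An element g generates (Z/107Z)^× iff g^(106/q) ≢ 1 (mod 107) for each prime q ∈ {2, 53}.
42^53 ≡ 1 (mod 107)  [q = 2: ≡ 1 ✗]
42^2 ≡ 52 (mod 107)  [q = 53: ≢ 1 ✓]
42^53 ≡ 1 shows ord(42) | 53, strictly less than φ(107); not a primitive root.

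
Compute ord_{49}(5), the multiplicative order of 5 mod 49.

42

The order of 5 must divide φ(49) = φ(7^2) = 7·(7−1) = 42 = 2 · 3 · 7.
Divisors of 42: 1, 2, 3, 6, 7, 14, 21, 42.
Compute 5^d (mod 49) for the divisors d until we hit 1:
5^1 ≡ 5 (mod 49)
5^2 ≡ 25 (mod 49)
5^3 ≡ 27 (mod 49)
5^6 ≡ 43 (mod 49)
5^7 ≡ 19 (mod 49)
5^14 ≡ 18 (mod 49)
5^21 ≡ 48 (mod 49)
5^42 ≡ 1 (mod 49) ✓
The smallest such exponent is 42, so the order of 5 is 42.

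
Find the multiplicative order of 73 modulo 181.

9

By Lagrange's theorem, ord_181(73) divides φ(181) = 181 − 1 = 180 = 2^2 · 3^2 · 5.
Divisors of 180: 1, 2, 3, 4, 5, 6, 9, 10, 12, 15, 18, 20, 30, 36, 45, 60, 90, 180.
Compute 73^d (mod 181) for the divisors d until we hit 1:
73^1 ≡ 73
73^2 ≡ 80
73^3 ≡ 48
73^4 ≡ 65
73^5 ≡ 39
73^6 ≡ 132
73^9 ≡ 1
Therefore the multiplicative order of 73 modulo 181 is 9.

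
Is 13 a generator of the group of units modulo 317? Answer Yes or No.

φ(317) = 317 − 1 = 316 = 2^2 · 79.
13 is a primitive root mod 317 iff 13^(φ(317)/q) ≢ 1 for every prime q | φ(317), i.e. q ∈ {2, 79}.
13^158 ≡ 316 (mod 317)  [q = 2: ≢ 1 ✓]
13^4 ≡ 31 (mod 317)  [q = 79: ≢ 1 ✓]
Every test exponent gives a nontrivial residue, hence 13 generates the full group.

Yes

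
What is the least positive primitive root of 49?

3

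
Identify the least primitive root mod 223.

3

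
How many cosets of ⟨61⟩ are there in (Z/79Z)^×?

3

The order of 61 must divide φ(79) = 79 − 1 = 78 = 2 · 3 · 13.
Divisors of 78: 1, 2, 3, 6, 13, 26, 39, 78.
Evaluate successive powers at the divisors of 78:
61^1 ≡ 61 (mod 79)
61^2 ≡ 8 (mod 79)
61^3 ≡ 14 (mod 79)
61^6 ≡ 38 (mod 79)
61^13 ≡ 78 (mod 79)
61^26 ≡ 1 (mod 79) ✓
So ord_79(61) = 26, hence |⟨61⟩| = 26.
[(Z/79Z)^× : ⟨61⟩] = 78/26 = 3.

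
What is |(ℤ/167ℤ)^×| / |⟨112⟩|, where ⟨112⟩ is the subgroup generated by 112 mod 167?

2

Since 112 ∈ (Z/167Z)^×, its order divides φ(167) = 167 − 1 = 166 = 2 · 83.
Divisors of 166: 1, 2, 83, 166.
Evaluate successive powers at the divisors of 166:
112^1 ≡ 112
112^2 ≡ 19
112^83 ≡ 1
Thus |⟨112⟩| = ord(112) = 83.
[(Z/167Z)^× : ⟨112⟩] = 166/83 = 2.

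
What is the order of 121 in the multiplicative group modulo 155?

Since 121 ∈ (Z/155Z)^×, its order divides φ(155) = φ(5·31) = (5−1)·(31−1) = 4·30 = 120 = 2^3 · 3 · 5.
Divisors of 120: 1, 2, 3, 4, 5, 6, 8, 10, 12, 15, 20, 24, 30, 40, 60, 120.
Evaluate successive powers at the divisors of 120:
121^1 ≡ 121 (mod 155)
121^2 ≡ 71 (mod 155)
121^3 ≡ 66 (mod 155)
121^4 ≡ 81 (mod 155)
121^5 ≡ 36 (mod 155)
121^6 ≡ 16 (mod 155)
121^8 ≡ 51 (mod 155)
121^10 ≡ 56 (mod 155)
121^12 ≡ 101 (mod 155)
121^15 ≡ 1 (mod 155) ✓
The smallest such exponent is 15, so the order of 121 is 15.

15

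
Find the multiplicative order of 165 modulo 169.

39

By Lagrange's theorem, ord_169(165) divides φ(169) = φ(13^2) = 13·(13−1) = 156 = 2^2 · 3 · 13.
Divisors of 156: 1, 2, 3, 4, 6, 12, 13, 26, 39, 52, 78, 156.
Evaluate successive powers at the divisors of 156:
165^1 ≡ 165 (mod 169)
165^2 ≡ 16 (mod 169)
165^3 ≡ 105 (mod 169)
165^4 ≡ 87 (mod 169)
165^6 ≡ 40 (mod 169)
165^12 ≡ 79 (mod 169)
165^13 ≡ 22 (mod 169)
165^26 ≡ 146 (mod 169)
165^39 ≡ 1 (mod 169) ✓
Hence ord(165) = 39.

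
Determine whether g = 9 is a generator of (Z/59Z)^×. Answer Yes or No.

φ(59) = 59 − 1 = 58 = 2 · 29.
Test 9^(58/q) mod 59 for each prime factor q of 58:
9^29 ≡ 1 (mod 59)  [q = 2: ≡ 1 ✗]
9^2 ≡ 22 (mod 59)  [q = 29: ≢ 1 ✓]
Since 9^29 ≡ 1, the order of 9 divides 29 < 58, so 9 is not a primitive root.

No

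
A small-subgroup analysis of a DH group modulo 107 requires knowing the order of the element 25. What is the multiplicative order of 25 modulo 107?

53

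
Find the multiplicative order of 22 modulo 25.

20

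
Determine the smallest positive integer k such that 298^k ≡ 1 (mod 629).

ord(298) | φ(629) = φ(17·37) = (17−1)·(37−1) = 16·36 = 576 = 2^6 · 3^2.
Divisors of 576: 1, 2, 3, 4, 6, 8, 9, 12, 16, 18, 24, 32, 36, 48, 64, 72, 96, 144, 192, 288, 576.
Compute 298^d (mod 629) for the divisors d until we hit 1:
298^1 ≡ 298
298^2 ≡ 115
298^3 ≡ 304
298^4 ≡ 16
298^6 ≡ 582
298^8 ≡ 256
298^9 ≡ 179
298^12 ≡ 322
298^16 ≡ 120
298^18 ≡ 591
298^24 ≡ 528
298^32 ≡ 562
298^36 ≡ 186
298^48 ≡ 137
298^64 ≡ 86
298^72 ≡ 1
Therefore the multiplicative order of 298 modulo 629 is 72.

72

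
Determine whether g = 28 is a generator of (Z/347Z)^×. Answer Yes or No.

φ(347) = 347 − 1 = 346 = 2 · 173.
28 is a primitive root mod 347 iff 28^(φ(347)/q) ≢ 1 for every prime q | φ(347), i.e. q ∈ {2, 173}.
28^173 ≡ 346 (mod 347)  [q = 2: ≢ 1 ✓]
28^2 ≡ 90 (mod 347)  [q = 173: ≢ 1 ✓]
Every test exponent gives a nontrivial residue, hence 28 generates the full group.

Yes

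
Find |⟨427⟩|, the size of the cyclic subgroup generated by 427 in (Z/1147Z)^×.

ord(427) | φ(1147) = φ(31·37) = (31−1)·(37−1) = 30·36 = 1080 = 2^3 · 3^3 · 5.
Divisors of 1080: 1, 2, 3, 4, 5, 6, 8, 9, 10, 12, 15, 18, 20, 24, 27, 30, 36, 40, 45, 54, 60, 72, 90, 108, 120, 135, 180, 216, 270, 360, 540, 1080.
Compute 427^d (mod 1147) for the divisors d until we hit 1:
427^1 ≡ 427 (mod 1147)
427^2 ≡ 1103 (mod 1147)
427^3 ≡ 711 (mod 1147)
427^4 ≡ 789 (mod 1147)
427^5 ≡ 832 (mod 1147)
427^6 ≡ 841 (mod 1147)
427^8 ≡ 847 (mod 1147)
427^9 ≡ 364 (mod 1147)
427^10 ≡ 583 (mod 1147)
427^12 ≡ 729 (mod 1147)
427^15 ≡ 1022 (mod 1147)
427^18 ≡ 591 (mod 1147)
427^20 ≡ 377 (mod 1147)
427^24 ≡ 380 (mod 1147)
427^27 ≡ 635 (mod 1147)
427^30 ≡ 714 (mod 1147)
427^36 ≡ 593 (mod 1147)
427^40 ≡ 1048 (mod 1147)
427^45 ≡ 216 (mod 1147)
427^54 ≡ 628 (mod 1147)
427^60 ≡ 528 (mod 1147)
427^72 ≡ 667 (mod 1147)
427^90 ≡ 776 (mod 1147)
427^108 ≡ 963 (mod 1147)
427^120 ≡ 63 (mod 1147)
427^135 ≡ 154 (mod 1147)
427^180 ≡ 1 (mod 1147) ✓
Hence ord(427) = 180.

180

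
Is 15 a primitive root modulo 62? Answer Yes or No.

No

φ(62) = φ(2)·φ(31) = 1·30 = 30 = 2 · 3 · 5.
An element g generates (Z/62Z)^× iff g^(30/q) ≢ 1 (mod 62) for each prime q ∈ {2, 3, 5}.
15^15 ≡ 61 (mod 62)  [q = 2: ≢ 1 ✓]
15^10 ≡ 1 (mod 62)  [q = 3: ≡ 1 ✗]
15^6 ≡ 47 (mod 62)  [q = 5: ≢ 1 ✓]
Since 15^10 ≡ 1, the order of 15 divides 10 < 30, so 15 is not a primitive root.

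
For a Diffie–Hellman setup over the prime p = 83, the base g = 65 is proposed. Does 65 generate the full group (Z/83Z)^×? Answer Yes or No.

φ(83) = 83 − 1 = 82 = 2 · 41.
Test 65^(82/q) mod 83 for each prime factor q of 82:
65^41 ≡ 1 (mod 83)  [q = 2: ≡ 1 ✗]
65^2 ≡ 75 (mod 83)  [q = 41: ≢ 1 ✓]
The check at q = 2 fails, so 65 generates a proper subgroup.

No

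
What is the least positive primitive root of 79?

φ(79) = 79 − 1 = 78 = 2 · 3 · 13.
g is a primitive root iff g^(78/q) ≢ 1 (mod 79) for each prime q ∈ {2, 3, 13}.
g = 2: 2^39 ≡ 1 — hits 1, so not a primitive root.
g = 3: 3^39 ≡ 78; 3^26 ≡ 23; 3^6 ≡ 18 — none is 1, so 3 is a primitive root.
The smallest primitive root modulo 79 is 3.

3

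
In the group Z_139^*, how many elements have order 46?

φ(139) = 139 − 1 = 138 = 2 · 3 · 23.
Since (Z/139Z)^× is cyclic of order 138, the number of elements of order d is φ(d) when d | 138 and 0 otherwise.
46 = 2 · 23 divides 138, and φ(46) = 22.

22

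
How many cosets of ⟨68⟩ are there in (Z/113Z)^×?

1

Since 68 ∈ (Z/113Z)^×, its order divides φ(113) = 113 − 1 = 112 = 2^4 · 7.
Divisors of 112: 1, 2, 4, 7, 8, 14, 16, 28, 56, 112.
Compute 68^d (mod 113) for the divisors d until we hit 1:
68^1 ≡ 68
68^2 ≡ 104
68^4 ≡ 81
68^7 ≡ 35
68^8 ≡ 7
68^14 ≡ 95
68^16 ≡ 49
68^28 ≡ 98
68^56 ≡ 112
68^112 ≡ 1
So ord_113(68) = 112, hence |⟨68⟩| = 112.
[(Z/113Z)^× : ⟨68⟩] = 112/112 = 1.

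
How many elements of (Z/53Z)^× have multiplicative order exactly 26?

12

φ(53) = 53 − 1 = 52 = 2^2 · 13.
In a cyclic group of order 52, there are φ(d) elements of order d for each divisor d of 52, and zero for non-divisors.
26 = 2 · 13 divides 52, and φ(26) = 12.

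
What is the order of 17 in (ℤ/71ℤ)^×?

The order of 17 must divide φ(71) = 71 − 1 = 70 = 2 · 5 · 7.
Divisors of 70: 1, 2, 5, 7, 10, 14, 35, 70.
Evaluate successive powers at the divisors of 70:
17^1 ≡ 17
17^2 ≡ 5
17^5 ≡ 70
17^7 ≡ 66
17^10 ≡ 1
Hence ord(17) = 10.

10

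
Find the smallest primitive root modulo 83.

φ(83) = 83 − 1 = 82 = 2 · 41.
Test candidates g = 2, 3, … against the prime factors q ∈ {2, 41} of φ(83): g is a generator iff g^(82/q) ≢ 1 for every such q.
g = 2: 2^41 ≡ 82; 2^2 ≡ 4 — none is 1, so 2 is a primitive root.
Hence the least primitive root of 83 is 2.

2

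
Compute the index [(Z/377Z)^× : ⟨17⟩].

28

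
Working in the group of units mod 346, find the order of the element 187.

43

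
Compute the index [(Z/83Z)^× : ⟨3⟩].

The order of 3 must divide φ(83) = 83 − 1 = 82 = 2 · 41.
Divisors of 82: 1, 2, 41, 82.
Evaluate successive powers at the divisors of 82:
3^1 ≡ 3
3^2 ≡ 9
3^41 ≡ 1
So ord_83(3) = 41, hence |⟨3⟩| = 41.
The index is φ(83) / ord(3) = 82 / 41 = 2.

2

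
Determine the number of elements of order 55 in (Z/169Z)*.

φ(169) = φ(13^2) = 13·(13−1) = 156 = 2^2 · 3 · 13.
In a cyclic group of order 156, there are φ(d) elements of order d for each divisor d of 156, and zero for non-divisors.
Here 156 is not a multiple of 55, so there are no elements of order 55.

0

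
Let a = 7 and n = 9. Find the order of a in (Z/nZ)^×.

By Lagrange's theorem, ord_9(7) divides φ(9) = φ(3^2) = 3·(3−1) = 6 = 2 · 3.
Divisors of 6: 1, 2, 3, 6.
Test each divisor d:
7^1 ≡ 7 (mod 9)
7^2 ≡ 4 (mod 9)
7^3 ≡ 1 (mod 9) ✓
So ord_9(7) = 3.

3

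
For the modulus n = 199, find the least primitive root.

3

φ(199) = 199 − 1 = 198 = 2 · 3^2 · 11.
g is a primitive root iff g^(198/q) ≢ 1 (mod 199) for each prime q ∈ {2, 3, 11}.
g = 2: 2^99 ≡ 1 — hits 1, so not a primitive root.
g = 3: 3^99 ≡ 198; 3^66 ≡ 106; 3^18 ≡ 125 — none is 1, so 3 is a primitive root.
Hence the least primitive root of 199 is 3.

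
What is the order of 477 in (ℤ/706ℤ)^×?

352

By Lagrange's theorem, ord_706(477) divides φ(706) = φ(2)·φ(353) = 1·352 = 352 = 2^5 · 11.
Divisors of 352: 1, 2, 4, 8, 11, 16, 22, 32, 44, 88, 176, 352.
Evaluate successive powers at the divisors of 352:
477^1 ≡ 477 (mod 706)
477^2 ≡ 197 (mod 706)
477^4 ≡ 685 (mod 706)
477^8 ≡ 441 (mod 706)
477^11 ≡ 247 (mod 706)
477^16 ≡ 331 (mod 706)
477^22 ≡ 293 (mod 706)
477^32 ≡ 131 (mod 706)
477^44 ≡ 423 (mod 706)
477^88 ≡ 311 (mod 706)
477^176 ≡ 705 (mod 706)
477^352 ≡ 1 (mod 706) ✓
The smallest such exponent is 352, so the order of 477 is 352.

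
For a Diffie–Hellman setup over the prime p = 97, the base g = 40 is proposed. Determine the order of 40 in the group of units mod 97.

Since 40 ∈ (Z/97Z)^×, its order divides φ(97) = 97 − 1 = 96 = 2^5 · 3.
Divisors of 96: 1, 2, 3, 4, 6, 8, 12, 16, 24, 32, 48, 96.
Test each divisor d:
40^1 ≡ 40 (mod 97)
40^2 ≡ 48 (mod 97)
40^3 ≡ 77 (mod 97)
40^4 ≡ 73 (mod 97)
40^6 ≡ 12 (mod 97)
40^8 ≡ 91 (mod 97)
40^12 ≡ 47 (mod 97)
40^16 ≡ 36 (mod 97)
40^24 ≡ 75 (mod 97)
40^32 ≡ 35 (mod 97)
40^48 ≡ 96 (mod 97)
40^96 ≡ 1 (mod 97) ✓
The smallest such exponent is 96, so the order of 40 is 96.

96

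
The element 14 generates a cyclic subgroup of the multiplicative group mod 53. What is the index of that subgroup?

1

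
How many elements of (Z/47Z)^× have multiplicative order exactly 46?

22

φ(47) = 47 − 1 = 46 = 2 · 23.
Since (Z/47Z)^× is cyclic of order 46, the number of elements of order d is φ(d) when d | 46 and 0 otherwise.
46 = 2 · 23 divides 46, and φ(46) = 22.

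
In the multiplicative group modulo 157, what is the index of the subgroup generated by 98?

The order of 98 must divide φ(157) = 157 − 1 = 156 = 2^2 · 3 · 13.
Divisors of 156: 1, 2, 3, 4, 6, 12, 13, 26, 39, 52, 78, 156.
Evaluate successive powers at the divisors of 156:
98^1 ≡ 98
98^2 ≡ 27
98^3 ≡ 134
98^4 ≡ 101
98^6 ≡ 58
98^12 ≡ 67
98^13 ≡ 129
98^26 ≡ 156
98^39 ≡ 28
98^52 ≡ 1
Thus |⟨98⟩| = ord(98) = 52.
Index = |(Z/157Z)^×| / |⟨98⟩| = 156 / 52 = 3.

3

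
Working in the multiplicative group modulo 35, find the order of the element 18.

12

By Lagrange's theorem, ord_35(18) divides φ(35) = φ(5·7) = (5−1)·(7−1) = 4·6 = 24 = 2^3 · 3.
Divisors of 24: 1, 2, 3, 4, 6, 8, 12, 24.
Test each divisor d:
18^1 ≡ 18 (mod 35)
18^2 ≡ 9 (mod 35)
18^3 ≡ 22 (mod 35)
18^4 ≡ 11 (mod 35)
18^6 ≡ 29 (mod 35)
18^8 ≡ 16 (mod 35)
18^12 ≡ 1 (mod 35) ✓
Therefore the multiplicative order of 18 modulo 35 is 12.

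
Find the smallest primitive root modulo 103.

5

φ(103) = 103 − 1 = 102 = 2 · 3 · 17.
g is a primitive root iff g^(102/q) ≢ 1 (mod 103) for each prime q ∈ {2, 3, 17}.
g = 2: 2^51 ≡ 1 — hits 1, so not a primitive root.
g = 3: 3^51 ≡ 102; 3^34 ≡ 1 — hits 1, so not a primitive root.
g = 4: 4^51 ≡ 1 — hits 1, so not a primitive root.
g = 5: 5^51 ≡ 102; 5^34 ≡ 56; 5^6 ≡ 72 — none is 1, so 5 is a primitive root.
So 5 is the smallest generator of (Z/103Z)^×.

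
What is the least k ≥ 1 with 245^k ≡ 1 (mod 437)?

198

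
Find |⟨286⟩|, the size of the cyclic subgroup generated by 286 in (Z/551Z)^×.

7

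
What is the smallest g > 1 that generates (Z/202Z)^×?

3

φ(202) = φ(2)·φ(101) = 1·100 = 100 = 2^2 · 5^2.
Test candidates g = 2, 3, … against the prime factors q ∈ {2, 5} of φ(202): g is a generator iff g^(100/q) ≢ 1 for every such q.
g = 2: gcd(2, 202) = 2 > 1, not a unit — skip.
g = 3: 3^50 ≡ 201; 3^20 ≡ 185 — none is 1, so 3 is a primitive root.
The smallest primitive root modulo 202 is 3.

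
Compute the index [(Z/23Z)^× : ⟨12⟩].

2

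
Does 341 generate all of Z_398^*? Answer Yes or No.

Yes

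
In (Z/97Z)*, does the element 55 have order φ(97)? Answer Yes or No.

φ(97) = 97 − 1 = 96 = 2^5 · 3.
It suffices to check that the order of 55 is not a proper divisor of 96: compute 55^(96/q) for q ∈ {2, 3}.
55^48 ≡ 96 (mod 97)  [q = 2: ≢ 1 ✓]
55^32 ≡ 1 (mod 97)  [q = 3: ≡ 1 ✗]
The check at q = 3 fails, so 55 generates a proper subgroup.

No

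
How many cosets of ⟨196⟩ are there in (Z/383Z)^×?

2

ord(196) | φ(383) = 383 − 1 = 382 = 2 · 191.
Divisors of 382: 1, 2, 191, 382.
Test each divisor d:
196^1 ≡ 196 (mod 383)
196^2 ≡ 116 (mod 383)
196^191 ≡ 1 (mod 383) ✓
Thus |⟨196⟩| = ord(196) = 191.
The index is φ(383) / ord(196) = 382 / 191 = 2.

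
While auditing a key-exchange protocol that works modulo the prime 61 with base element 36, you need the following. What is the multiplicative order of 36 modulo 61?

30

Since 36 ∈ (Z/61Z)^×, its order divides φ(61) = 61 − 1 = 60 = 2^2 · 3 · 5.
Divisors of 60: 1, 2, 3, 4, 5, 6, 10, 12, 15, 20, 30, 60.
Evaluate successive powers at the divisors of 60:
36^1 ≡ 36 (mod 61)
36^2 ≡ 15 (mod 61)
36^3 ≡ 52 (mod 61)
36^4 ≡ 42 (mod 61)
36^5 ≡ 48 (mod 61)
36^6 ≡ 20 (mod 61)
36^10 ≡ 47 (mod 61)
36^12 ≡ 34 (mod 61)
36^15 ≡ 60 (mod 61)
36^20 ≡ 13 (mod 61)
36^30 ≡ 1 (mod 61) ✓
Hence ord(36) = 30.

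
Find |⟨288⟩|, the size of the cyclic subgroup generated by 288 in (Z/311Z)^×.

The order of 288 must divide φ(311) = 311 − 1 = 310 = 2 · 5 · 31.
Divisors of 310: 1, 2, 5, 10, 31, 62, 155, 310.
Test each divisor d:
288^1 ≡ 288 (mod 311)
288^2 ≡ 218 (mod 311)
288^5 ≡ 113 (mod 311)
288^10 ≡ 18 (mod 311)
288^31 ≡ 216 (mod 311)
288^62 ≡ 6 (mod 311)
288^155 ≡ 1 (mod 311) ✓
So ord_311(288) = 155.

155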